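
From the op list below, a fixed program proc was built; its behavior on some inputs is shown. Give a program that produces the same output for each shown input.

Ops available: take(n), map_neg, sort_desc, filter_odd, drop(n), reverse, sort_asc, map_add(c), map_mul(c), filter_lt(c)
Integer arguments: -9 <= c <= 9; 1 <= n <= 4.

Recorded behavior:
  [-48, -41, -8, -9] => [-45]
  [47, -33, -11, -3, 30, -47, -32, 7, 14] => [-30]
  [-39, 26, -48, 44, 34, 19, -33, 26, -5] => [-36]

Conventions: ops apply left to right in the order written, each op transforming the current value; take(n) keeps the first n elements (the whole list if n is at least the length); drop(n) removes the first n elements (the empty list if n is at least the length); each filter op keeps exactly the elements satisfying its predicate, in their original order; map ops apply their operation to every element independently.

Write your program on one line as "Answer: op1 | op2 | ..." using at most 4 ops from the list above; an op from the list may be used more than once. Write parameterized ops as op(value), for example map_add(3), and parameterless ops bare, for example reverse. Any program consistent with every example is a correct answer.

filter_lt(-2) | take(3) | take(1) | map_add(3)

Check, running the answer program on each example:
  [-48, -41, -8, -9] -> [-48, -41, -8, -9] -> [-48, -41, -8] -> [-48] -> [-45]
  [47, -33, -11, -3, 30, -47, -32, 7, 14] -> [-33, -11, -3, -47, -32] -> [-33, -11, -3] -> [-33] -> [-30]
  [-39, 26, -48, 44, 34, 19, -33, 26, -5] -> [-39, -48, -33, -5] -> [-39, -48, -33] -> [-39] -> [-36]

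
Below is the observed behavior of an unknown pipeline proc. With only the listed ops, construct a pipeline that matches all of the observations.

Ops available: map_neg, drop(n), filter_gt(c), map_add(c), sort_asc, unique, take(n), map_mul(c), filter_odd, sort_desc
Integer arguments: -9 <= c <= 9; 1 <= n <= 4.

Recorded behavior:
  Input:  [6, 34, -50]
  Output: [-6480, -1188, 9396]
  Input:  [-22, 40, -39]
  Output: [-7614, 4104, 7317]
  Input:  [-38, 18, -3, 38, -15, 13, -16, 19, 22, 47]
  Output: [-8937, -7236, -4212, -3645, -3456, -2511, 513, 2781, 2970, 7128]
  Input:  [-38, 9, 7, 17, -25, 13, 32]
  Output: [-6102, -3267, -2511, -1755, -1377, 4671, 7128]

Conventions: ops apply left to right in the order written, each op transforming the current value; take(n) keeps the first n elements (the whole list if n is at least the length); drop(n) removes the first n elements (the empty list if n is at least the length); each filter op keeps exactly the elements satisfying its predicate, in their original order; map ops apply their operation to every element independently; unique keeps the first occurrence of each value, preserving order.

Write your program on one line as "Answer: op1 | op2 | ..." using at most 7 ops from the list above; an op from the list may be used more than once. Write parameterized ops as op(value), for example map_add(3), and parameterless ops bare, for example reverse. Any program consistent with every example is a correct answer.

map_mul(-7) | map_neg | sort_desc | map_add(2) | map_mul(-3) | map_mul(9)

Check, running the answer program on each example:
  [6, 34, -50] -> [-42, -238, 350] -> [42, 238, -350] -> [238, 42, -350] -> [240, 44, -348] -> [-720, -132, 1044] -> [-6480, -1188, 9396]
  [-22, 40, -39] -> [154, -280, 273] -> [-154, 280, -273] -> [280, -154, -273] -> [282, -152, -271] -> [-846, 456, 813] -> [-7614, 4104, 7317]
  [-38, 18, -3, 38, -15, 13, -16, 19, 22, 47] -> [266, -126, 21, -266, 105, -91, 112, -133, -154, -329] -> [-266, 126, -21, 266, -105, 91, -112, 133, 154, 329] -> [329, 266, 154, 133, 126, 91, -21, -105, -112, -266] -> [331, 268, 156, 135, 128, 93, -19, -103, -110, -264] -> [-993, -804, -468, -405, -384, -279, 57, 309, 330, 792] -> [-8937, -7236, -4212, -3645, -3456, -2511, 513, 2781, 2970, 7128]
  [-38, 9, 7, 17, -25, 13, 32] -> [266, -63, -49, -119, 175, -91, -224] -> [-266, 63, 49, 119, -175, 91, 224] -> [224, 119, 91, 63, 49, -175, -266] -> [226, 121, 93, 65, 51, -173, -264] -> [-678, -363, -279, -195, -153, 519, 792] -> [-6102, -3267, -2511, -1755, -1377, 4671, 7128]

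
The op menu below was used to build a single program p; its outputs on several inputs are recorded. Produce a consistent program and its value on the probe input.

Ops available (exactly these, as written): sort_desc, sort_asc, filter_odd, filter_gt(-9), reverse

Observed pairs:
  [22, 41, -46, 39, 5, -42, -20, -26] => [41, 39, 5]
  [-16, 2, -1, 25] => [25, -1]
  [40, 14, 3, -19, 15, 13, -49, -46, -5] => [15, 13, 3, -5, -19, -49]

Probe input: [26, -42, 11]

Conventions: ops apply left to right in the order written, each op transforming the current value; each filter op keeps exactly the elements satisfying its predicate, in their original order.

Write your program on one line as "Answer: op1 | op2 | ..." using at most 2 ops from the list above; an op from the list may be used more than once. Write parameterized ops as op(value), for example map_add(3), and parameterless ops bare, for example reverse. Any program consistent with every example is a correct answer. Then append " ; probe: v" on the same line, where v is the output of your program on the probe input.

sort_desc | filter_odd ; probe: [11]

Check, running the answer program on each example:
  [22, 41, -46, 39, 5, -42, -20, -26] -> [41, 39, 22, 5, -20, -26, -42, -46] -> [41, 39, 5]
  [-16, 2, -1, 25] -> [25, 2, -1, -16] -> [25, -1]
  [40, 14, 3, -19, 15, 13, -49, -46, -5] -> [40, 15, 14, 13, 3, -5, -19, -46, -49] -> [15, 13, 3, -5, -19, -49]
  probe: [26, -42, 11] -> [26, 11, -42] -> [11]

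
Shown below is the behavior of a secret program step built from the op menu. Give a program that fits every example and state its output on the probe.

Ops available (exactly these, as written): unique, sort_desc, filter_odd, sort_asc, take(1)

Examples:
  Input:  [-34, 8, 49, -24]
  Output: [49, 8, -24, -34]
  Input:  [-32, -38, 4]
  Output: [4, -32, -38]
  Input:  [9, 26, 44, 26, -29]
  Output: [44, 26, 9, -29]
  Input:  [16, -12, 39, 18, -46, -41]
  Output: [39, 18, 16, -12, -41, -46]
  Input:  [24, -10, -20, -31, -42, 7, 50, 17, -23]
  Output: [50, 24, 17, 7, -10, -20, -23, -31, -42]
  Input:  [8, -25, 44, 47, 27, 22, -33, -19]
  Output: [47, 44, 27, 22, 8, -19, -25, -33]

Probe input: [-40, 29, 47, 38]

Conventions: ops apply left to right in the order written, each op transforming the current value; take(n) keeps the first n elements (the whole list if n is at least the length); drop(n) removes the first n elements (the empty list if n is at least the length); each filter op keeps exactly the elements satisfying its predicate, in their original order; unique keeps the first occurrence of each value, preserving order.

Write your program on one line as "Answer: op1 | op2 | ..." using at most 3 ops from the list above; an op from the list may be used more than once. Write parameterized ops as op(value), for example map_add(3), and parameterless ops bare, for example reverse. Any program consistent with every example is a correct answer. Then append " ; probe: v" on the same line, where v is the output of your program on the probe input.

unique | sort_desc ; probe: [47, 38, 29, -40]

Check, running the answer program on each example:
  [-34, 8, 49, -24] -> [-34, 8, 49, -24] -> [49, 8, -24, -34]
  [-32, -38, 4] -> [-32, -38, 4] -> [4, -32, -38]
  [9, 26, 44, 26, -29] -> [9, 26, 44, -29] -> [44, 26, 9, -29]
  [16, -12, 39, 18, -46, -41] -> [16, -12, 39, 18, -46, -41] -> [39, 18, 16, -12, -41, -46]
  [24, -10, -20, -31, -42, 7, 50, 17, -23] -> [24, -10, -20, -31, -42, 7, 50, 17, -23] -> [50, 24, 17, 7, -10, -20, -23, -31, -42]
  [8, -25, 44, 47, 27, 22, -33, -19] -> [8, -25, 44, 47, 27, 22, -33, -19] -> [47, 44, 27, 22, 8, -19, -25, -33]
  probe: [-40, 29, 47, 38] -> [-40, 29, 47, 38] -> [47, 38, 29, -40]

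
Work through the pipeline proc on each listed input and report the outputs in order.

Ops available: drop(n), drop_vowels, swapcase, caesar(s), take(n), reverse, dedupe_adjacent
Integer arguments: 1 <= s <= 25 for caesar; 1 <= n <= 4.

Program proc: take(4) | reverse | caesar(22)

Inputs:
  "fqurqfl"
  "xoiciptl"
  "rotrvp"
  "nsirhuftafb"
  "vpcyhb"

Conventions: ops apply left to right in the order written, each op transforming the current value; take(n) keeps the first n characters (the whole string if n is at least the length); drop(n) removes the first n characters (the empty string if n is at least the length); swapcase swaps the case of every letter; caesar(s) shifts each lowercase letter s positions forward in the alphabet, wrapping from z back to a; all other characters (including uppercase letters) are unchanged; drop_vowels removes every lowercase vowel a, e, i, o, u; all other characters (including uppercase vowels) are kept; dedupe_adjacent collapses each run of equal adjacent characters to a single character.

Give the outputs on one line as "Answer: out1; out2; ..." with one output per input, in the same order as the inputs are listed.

Execution, op by op:
  "fqurqfl" -> "fqur" -> "ruqf" -> "nqmb"
  "xoiciptl" -> "xoic" -> "ciox" -> "yekt"
  "rotrvp" -> "rotr" -> "rtor" -> "npkn"
  "nsirhuftafb" -> "nsir" -> "risn" -> "neoj"
  "vpcyhb" -> "vpcy" -> "ycpv" -> "uylr"

"nqmb"; "yekt"; "npkn"; "neoj"; "uylr"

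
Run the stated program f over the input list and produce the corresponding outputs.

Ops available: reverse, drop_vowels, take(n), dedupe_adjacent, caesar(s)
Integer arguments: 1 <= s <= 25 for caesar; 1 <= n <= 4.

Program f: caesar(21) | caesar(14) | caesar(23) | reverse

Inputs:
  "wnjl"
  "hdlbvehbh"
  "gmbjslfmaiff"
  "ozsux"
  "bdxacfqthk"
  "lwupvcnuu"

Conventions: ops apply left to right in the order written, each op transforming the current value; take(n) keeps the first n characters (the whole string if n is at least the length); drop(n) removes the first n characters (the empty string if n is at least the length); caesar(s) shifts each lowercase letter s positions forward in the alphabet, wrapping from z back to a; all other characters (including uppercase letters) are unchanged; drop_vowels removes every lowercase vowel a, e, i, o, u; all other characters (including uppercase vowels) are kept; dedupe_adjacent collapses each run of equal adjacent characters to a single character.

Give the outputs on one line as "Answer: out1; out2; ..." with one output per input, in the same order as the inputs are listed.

"rptc"; "nhnkbhrjn"; "llogslryphsm"; "dayfu"; "qnzwligdjh"; "aatibvacr"

Execution, op by op:
  "wnjl" -> "rieg" -> "fwsu" -> "ctpr" -> "rptc"
  "hdlbvehbh" -> "cygwqzcwc" -> "qmukenqkq" -> "njrhbknhn" -> "nhnkbhrjn"
  "gmbjslfmaiff" -> "bhwengahvdaa" -> "pvksbuovjroo" -> "mshpyrlsgoll" -> "llogslryphsm"
  "ozsux" -> "junps" -> "xibdg" -> "ufyad" -> "dayfu"
  "bdxacfqthk" -> "wysvxalocf" -> "kmgjlozcqt" -> "hjdgilwznq" -> "qnzwligdjh"
  "lwupvcnuu" -> "grpkqxipp" -> "ufdyelwdd" -> "rcavbitaa" -> "aatibvacr"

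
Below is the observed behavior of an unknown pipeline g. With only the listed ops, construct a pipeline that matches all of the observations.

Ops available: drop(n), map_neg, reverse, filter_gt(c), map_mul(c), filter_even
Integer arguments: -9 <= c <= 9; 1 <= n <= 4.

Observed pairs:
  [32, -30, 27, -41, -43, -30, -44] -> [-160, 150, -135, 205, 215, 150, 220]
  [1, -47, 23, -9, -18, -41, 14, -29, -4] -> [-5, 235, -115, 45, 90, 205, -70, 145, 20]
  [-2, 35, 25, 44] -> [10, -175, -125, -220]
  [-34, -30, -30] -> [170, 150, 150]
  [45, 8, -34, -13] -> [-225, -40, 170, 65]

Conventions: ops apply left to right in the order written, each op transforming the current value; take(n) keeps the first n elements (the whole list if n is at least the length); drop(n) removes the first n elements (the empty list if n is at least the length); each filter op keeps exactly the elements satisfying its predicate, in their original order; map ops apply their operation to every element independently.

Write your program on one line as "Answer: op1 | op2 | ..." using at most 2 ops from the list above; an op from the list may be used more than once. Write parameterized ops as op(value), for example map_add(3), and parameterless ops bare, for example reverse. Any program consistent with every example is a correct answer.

map_neg | map_mul(5)

Check, running the answer program on each example:
  [32, -30, 27, -41, -43, -30, -44] -> [-32, 30, -27, 41, 43, 30, 44] -> [-160, 150, -135, 205, 215, 150, 220]
  [1, -47, 23, -9, -18, -41, 14, -29, -4] -> [-1, 47, -23, 9, 18, 41, -14, 29, 4] -> [-5, 235, -115, 45, 90, 205, -70, 145, 20]
  [-2, 35, 25, 44] -> [2, -35, -25, -44] -> [10, -175, -125, -220]
  [-34, -30, -30] -> [34, 30, 30] -> [170, 150, 150]
  [45, 8, -34, -13] -> [-45, -8, 34, 13] -> [-225, -40, 170, 65]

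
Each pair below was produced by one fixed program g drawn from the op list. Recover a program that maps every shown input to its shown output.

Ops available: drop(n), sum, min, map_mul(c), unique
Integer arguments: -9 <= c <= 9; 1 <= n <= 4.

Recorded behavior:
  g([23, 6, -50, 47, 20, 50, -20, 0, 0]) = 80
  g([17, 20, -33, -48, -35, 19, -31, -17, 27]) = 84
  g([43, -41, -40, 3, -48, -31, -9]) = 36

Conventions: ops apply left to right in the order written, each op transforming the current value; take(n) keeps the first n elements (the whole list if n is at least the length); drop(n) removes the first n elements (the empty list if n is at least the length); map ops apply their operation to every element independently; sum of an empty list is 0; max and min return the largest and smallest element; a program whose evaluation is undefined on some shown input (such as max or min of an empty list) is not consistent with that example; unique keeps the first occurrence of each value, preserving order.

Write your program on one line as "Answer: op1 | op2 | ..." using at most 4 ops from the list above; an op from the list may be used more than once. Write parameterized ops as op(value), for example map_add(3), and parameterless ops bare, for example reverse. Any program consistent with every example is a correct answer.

drop(2) | map_mul(-4) | drop(4) | sum

Check, running the answer program on each example:
  [23, 6, -50, 47, 20, 50, -20, 0, 0] -> [-50, 47, 20, 50, -20, 0, 0] -> [200, -188, -80, -200, 80, 0, 0] -> [80, 0, 0] -> 80
  [17, 20, -33, -48, -35, 19, -31, -17, 27] -> [-33, -48, -35, 19, -31, -17, 27] -> [132, 192, 140, -76, 124, 68, -108] -> [124, 68, -108] -> 84
  [43, -41, -40, 3, -48, -31, -9] -> [-40, 3, -48, -31, -9] -> [160, -12, 192, 124, 36] -> [36] -> 36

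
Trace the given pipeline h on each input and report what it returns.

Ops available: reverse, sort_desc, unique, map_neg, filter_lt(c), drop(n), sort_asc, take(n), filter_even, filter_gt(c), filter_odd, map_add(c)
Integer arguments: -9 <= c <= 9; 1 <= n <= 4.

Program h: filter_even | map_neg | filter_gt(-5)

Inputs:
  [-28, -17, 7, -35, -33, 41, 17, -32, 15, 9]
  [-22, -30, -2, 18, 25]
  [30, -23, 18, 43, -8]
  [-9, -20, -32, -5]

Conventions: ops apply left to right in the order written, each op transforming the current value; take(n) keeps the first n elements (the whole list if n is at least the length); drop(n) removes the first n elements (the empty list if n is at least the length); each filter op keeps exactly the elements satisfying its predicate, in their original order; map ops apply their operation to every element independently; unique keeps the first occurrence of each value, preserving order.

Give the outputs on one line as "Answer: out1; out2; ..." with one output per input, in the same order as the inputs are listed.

[28, 32]; [22, 30, 2]; [8]; [20, 32]

Execution, op by op:
  [-28, -17, 7, -35, -33, 41, 17, -32, 15, 9] -> [-28, -32] -> [28, 32] -> [28, 32]
  [-22, -30, -2, 18, 25] -> [-22, -30, -2, 18] -> [22, 30, 2, -18] -> [22, 30, 2]
  [30, -23, 18, 43, -8] -> [30, 18, -8] -> [-30, -18, 8] -> [8]
  [-9, -20, -32, -5] -> [-20, -32] -> [20, 32] -> [20, 32]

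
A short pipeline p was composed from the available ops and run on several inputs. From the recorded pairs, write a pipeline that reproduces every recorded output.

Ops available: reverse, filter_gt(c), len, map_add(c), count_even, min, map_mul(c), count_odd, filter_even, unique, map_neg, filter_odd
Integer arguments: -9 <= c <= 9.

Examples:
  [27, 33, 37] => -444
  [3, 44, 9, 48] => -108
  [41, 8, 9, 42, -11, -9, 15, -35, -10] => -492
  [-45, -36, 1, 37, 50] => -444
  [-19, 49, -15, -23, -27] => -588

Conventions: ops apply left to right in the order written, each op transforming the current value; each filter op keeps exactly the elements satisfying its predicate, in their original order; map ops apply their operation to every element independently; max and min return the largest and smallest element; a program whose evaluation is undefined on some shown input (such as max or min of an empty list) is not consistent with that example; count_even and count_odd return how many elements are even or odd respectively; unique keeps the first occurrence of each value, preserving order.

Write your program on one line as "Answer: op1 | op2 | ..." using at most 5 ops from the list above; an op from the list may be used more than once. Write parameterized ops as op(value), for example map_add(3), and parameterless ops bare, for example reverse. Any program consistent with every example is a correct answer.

filter_odd | map_mul(2) | map_mul(-6) | reverse | min

Check, running the answer program on each example:
  [27, 33, 37] -> [27, 33, 37] -> [54, 66, 74] -> [-324, -396, -444] -> [-444, -396, -324] -> -444
  [3, 44, 9, 48] -> [3, 9] -> [6, 18] -> [-36, -108] -> [-108, -36] -> -108
  [41, 8, 9, 42, -11, -9, 15, -35, -10] -> [41, 9, -11, -9, 15, -35] -> [82, 18, -22, -18, 30, -70] -> [-492, -108, 132, 108, -180, 420] -> [420, -180, 108, 132, -108, -492] -> -492
  [-45, -36, 1, 37, 50] -> [-45, 1, 37] -> [-90, 2, 74] -> [540, -12, -444] -> [-444, -12, 540] -> -444
  [-19, 49, -15, -23, -27] -> [-19, 49, -15, -23, -27] -> [-38, 98, -30, -46, -54] -> [228, -588, 180, 276, 324] -> [324, 276, 180, -588, 228] -> -588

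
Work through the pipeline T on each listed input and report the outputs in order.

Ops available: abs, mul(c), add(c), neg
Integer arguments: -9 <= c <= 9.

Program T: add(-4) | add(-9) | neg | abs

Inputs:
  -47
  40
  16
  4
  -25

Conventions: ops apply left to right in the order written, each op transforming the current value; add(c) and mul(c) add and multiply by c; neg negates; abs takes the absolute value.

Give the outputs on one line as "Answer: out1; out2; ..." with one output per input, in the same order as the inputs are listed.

60; 27; 3; 9; 38

Execution, op by op:
  -47 -> -51 -> -60 -> 60 -> 60
  40 -> 36 -> 27 -> -27 -> 27
  16 -> 12 -> 3 -> -3 -> 3
  4 -> 0 -> -9 -> 9 -> 9
  -25 -> -29 -> -38 -> 38 -> 38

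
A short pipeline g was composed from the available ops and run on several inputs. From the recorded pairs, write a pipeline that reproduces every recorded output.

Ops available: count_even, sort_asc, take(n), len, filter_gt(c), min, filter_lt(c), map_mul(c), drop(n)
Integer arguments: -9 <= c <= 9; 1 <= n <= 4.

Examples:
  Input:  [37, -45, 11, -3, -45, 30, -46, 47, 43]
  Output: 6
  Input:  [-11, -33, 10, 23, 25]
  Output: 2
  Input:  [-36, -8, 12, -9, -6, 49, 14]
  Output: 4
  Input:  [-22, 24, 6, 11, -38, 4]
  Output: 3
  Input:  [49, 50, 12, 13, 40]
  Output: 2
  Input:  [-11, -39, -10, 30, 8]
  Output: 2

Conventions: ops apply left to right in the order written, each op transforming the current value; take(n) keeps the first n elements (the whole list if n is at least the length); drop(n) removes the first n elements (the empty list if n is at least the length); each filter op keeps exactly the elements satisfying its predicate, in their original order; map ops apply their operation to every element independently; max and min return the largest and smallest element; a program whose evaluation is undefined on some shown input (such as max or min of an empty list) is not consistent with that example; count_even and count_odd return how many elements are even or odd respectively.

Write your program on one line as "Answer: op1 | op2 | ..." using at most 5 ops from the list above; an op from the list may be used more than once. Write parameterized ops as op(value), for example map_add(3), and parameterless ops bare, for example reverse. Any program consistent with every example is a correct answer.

map_mul(-7) | map_mul(-3) | drop(3) | len

Check, running the answer program on each example:
  [37, -45, 11, -3, -45, 30, -46, 47, 43] -> [-259, 315, -77, 21, 315, -210, 322, -329, -301] -> [777, -945, 231, -63, -945, 630, -966, 987, 903] -> [-63, -945, 630, -966, 987, 903] -> 6
  [-11, -33, 10, 23, 25] -> [77, 231, -70, -161, -175] -> [-231, -693, 210, 483, 525] -> [483, 525] -> 2
  [-36, -8, 12, -9, -6, 49, 14] -> [252, 56, -84, 63, 42, -343, -98] -> [-756, -168, 252, -189, -126, 1029, 294] -> [-189, -126, 1029, 294] -> 4
  [-22, 24, 6, 11, -38, 4] -> [154, -168, -42, -77, 266, -28] -> [-462, 504, 126, 231, -798, 84] -> [231, -798, 84] -> 3
  [49, 50, 12, 13, 40] -> [-343, -350, -84, -91, -280] -> [1029, 1050, 252, 273, 840] -> [273, 840] -> 2
  [-11, -39, -10, 30, 8] -> [77, 273, 70, -210, -56] -> [-231, -819, -210, 630, 168] -> [630, 168] -> 2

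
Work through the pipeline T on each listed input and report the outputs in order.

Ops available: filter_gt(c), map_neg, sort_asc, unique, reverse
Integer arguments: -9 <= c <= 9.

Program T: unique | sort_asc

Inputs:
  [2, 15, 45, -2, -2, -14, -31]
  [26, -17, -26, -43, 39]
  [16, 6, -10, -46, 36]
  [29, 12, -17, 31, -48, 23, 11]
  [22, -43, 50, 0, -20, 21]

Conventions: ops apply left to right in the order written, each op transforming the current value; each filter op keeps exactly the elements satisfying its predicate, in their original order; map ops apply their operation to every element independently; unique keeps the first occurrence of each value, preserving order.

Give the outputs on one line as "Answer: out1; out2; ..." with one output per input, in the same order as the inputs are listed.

Execution, op by op:
  [2, 15, 45, -2, -2, -14, -31] -> [2, 15, 45, -2, -14, -31] -> [-31, -14, -2, 2, 15, 45]
  [26, -17, -26, -43, 39] -> [26, -17, -26, -43, 39] -> [-43, -26, -17, 26, 39]
  [16, 6, -10, -46, 36] -> [16, 6, -10, -46, 36] -> [-46, -10, 6, 16, 36]
  [29, 12, -17, 31, -48, 23, 11] -> [29, 12, -17, 31, -48, 23, 11] -> [-48, -17, 11, 12, 23, 29, 31]
  [22, -43, 50, 0, -20, 21] -> [22, -43, 50, 0, -20, 21] -> [-43, -20, 0, 21, 22, 50]

[-31, -14, -2, 2, 15, 45]; [-43, -26, -17, 26, 39]; [-46, -10, 6, 16, 36]; [-48, -17, 11, 12, 23, 29, 31]; [-43, -20, 0, 21, 22, 50]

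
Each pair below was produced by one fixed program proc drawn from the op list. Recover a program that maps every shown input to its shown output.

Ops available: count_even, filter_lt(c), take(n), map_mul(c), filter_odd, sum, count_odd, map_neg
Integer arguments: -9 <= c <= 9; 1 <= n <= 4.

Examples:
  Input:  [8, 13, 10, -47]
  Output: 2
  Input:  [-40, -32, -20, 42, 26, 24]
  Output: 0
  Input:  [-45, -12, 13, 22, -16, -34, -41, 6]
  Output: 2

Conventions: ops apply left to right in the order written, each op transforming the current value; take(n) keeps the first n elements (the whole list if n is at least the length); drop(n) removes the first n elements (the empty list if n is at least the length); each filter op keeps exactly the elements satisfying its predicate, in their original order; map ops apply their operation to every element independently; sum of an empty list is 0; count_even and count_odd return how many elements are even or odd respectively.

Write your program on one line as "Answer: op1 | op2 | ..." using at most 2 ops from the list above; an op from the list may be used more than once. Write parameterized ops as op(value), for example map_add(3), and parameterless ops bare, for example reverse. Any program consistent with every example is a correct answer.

take(4) | count_odd

Check, running the answer program on each example:
  [8, 13, 10, -47] -> [8, 13, 10, -47] -> 2
  [-40, -32, -20, 42, 26, 24] -> [-40, -32, -20, 42] -> 0
  [-45, -12, 13, 22, -16, -34, -41, 6] -> [-45, -12, 13, 22] -> 2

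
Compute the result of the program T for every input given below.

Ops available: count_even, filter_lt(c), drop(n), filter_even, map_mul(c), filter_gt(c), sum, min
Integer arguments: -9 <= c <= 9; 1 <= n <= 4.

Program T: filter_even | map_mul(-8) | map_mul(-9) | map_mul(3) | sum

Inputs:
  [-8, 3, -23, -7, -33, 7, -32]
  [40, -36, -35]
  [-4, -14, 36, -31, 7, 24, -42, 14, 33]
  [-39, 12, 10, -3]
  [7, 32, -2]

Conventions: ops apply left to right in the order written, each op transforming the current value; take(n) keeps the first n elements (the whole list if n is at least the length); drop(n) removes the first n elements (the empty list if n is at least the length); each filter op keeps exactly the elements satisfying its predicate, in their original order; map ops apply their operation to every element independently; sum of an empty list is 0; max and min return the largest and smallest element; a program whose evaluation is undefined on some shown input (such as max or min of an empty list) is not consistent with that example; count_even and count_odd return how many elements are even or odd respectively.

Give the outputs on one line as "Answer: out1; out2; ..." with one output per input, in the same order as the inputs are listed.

-8640; 864; 3024; 4752; 6480

Execution, op by op:
  [-8, 3, -23, -7, -33, 7, -32] -> [-8, -32] -> [64, 256] -> [-576, -2304] -> [-1728, -6912] -> -8640
  [40, -36, -35] -> [40, -36] -> [-320, 288] -> [2880, -2592] -> [8640, -7776] -> 864
  [-4, -14, 36, -31, 7, 24, -42, 14, 33] -> [-4, -14, 36, 24, -42, 14] -> [32, 112, -288, -192, 336, -112] -> [-288, -1008, 2592, 1728, -3024, 1008] -> [-864, -3024, 7776, 5184, -9072, 3024] -> 3024
  [-39, 12, 10, -3] -> [12, 10] -> [-96, -80] -> [864, 720] -> [2592, 2160] -> 4752
  [7, 32, -2] -> [32, -2] -> [-256, 16] -> [2304, -144] -> [6912, -432] -> 6480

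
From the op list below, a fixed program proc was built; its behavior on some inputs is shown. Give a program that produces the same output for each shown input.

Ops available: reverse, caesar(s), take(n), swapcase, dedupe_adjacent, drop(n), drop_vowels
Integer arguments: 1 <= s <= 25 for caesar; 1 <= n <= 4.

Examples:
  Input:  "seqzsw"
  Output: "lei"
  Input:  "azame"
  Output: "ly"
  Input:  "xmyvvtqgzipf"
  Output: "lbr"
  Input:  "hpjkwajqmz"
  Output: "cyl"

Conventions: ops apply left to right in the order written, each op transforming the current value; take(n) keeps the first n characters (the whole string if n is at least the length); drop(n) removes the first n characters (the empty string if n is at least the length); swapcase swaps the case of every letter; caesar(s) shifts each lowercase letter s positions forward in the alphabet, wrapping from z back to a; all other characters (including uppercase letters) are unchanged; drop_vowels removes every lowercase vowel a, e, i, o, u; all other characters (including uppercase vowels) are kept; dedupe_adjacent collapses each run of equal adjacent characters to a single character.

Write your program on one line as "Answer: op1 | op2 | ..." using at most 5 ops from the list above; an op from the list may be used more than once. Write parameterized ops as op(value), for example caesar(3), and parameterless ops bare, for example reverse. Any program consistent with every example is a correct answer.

reverse | drop_vowels | take(3) | reverse | caesar(12)

Check, running the answer program on each example:
  "seqzsw" -> "wszqes" -> "wszqs" -> "wsz" -> "zsw" -> "lei"
  "azame" -> "emaza" -> "mz" -> "mz" -> "zm" -> "ly"
  "xmyvvtqgzipf" -> "fpizgqtvvymx" -> "fpzgqtvvymx" -> "fpz" -> "zpf" -> "lbr"
  "hpjkwajqmz" -> "zmqjawkjph" -> "zmqjwkjph" -> "zmq" -> "qmz" -> "cyl"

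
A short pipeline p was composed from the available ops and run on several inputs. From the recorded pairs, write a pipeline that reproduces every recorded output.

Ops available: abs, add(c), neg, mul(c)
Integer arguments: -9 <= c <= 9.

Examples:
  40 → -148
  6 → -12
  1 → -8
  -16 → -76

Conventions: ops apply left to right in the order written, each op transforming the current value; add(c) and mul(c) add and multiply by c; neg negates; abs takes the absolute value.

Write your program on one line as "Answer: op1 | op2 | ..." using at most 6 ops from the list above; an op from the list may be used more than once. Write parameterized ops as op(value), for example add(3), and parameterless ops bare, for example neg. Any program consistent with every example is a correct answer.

add(7) | add(-1) | add(-9) | abs | mul(-4)

Check, running the answer program on each example:
  40 -> 47 -> 46 -> 37 -> 37 -> -148
  6 -> 13 -> 12 -> 3 -> 3 -> -12
  1 -> 8 -> 7 -> -2 -> 2 -> -8
  -16 -> -9 -> -10 -> -19 -> 19 -> -76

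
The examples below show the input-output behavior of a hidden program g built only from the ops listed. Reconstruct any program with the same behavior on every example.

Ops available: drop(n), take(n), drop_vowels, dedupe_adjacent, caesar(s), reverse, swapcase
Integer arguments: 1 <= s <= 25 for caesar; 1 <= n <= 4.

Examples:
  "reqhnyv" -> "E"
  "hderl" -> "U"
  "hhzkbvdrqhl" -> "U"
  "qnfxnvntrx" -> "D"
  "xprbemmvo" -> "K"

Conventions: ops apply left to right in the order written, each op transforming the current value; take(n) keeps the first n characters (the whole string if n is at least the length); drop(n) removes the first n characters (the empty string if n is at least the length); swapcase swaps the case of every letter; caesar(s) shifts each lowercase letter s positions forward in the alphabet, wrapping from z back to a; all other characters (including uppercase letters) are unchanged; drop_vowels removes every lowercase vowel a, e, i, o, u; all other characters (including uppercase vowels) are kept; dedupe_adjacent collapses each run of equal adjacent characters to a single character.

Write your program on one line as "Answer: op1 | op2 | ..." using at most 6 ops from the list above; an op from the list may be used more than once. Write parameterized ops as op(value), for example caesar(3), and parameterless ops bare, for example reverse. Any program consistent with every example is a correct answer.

caesar(5) | take(4) | dedupe_adjacent | caesar(8) | take(1) | swapcase

Check, running the answer program on each example:
  "reqhnyv" -> "wjvmsda" -> "wjvm" -> "wjvm" -> "erdu" -> "e" -> "E"
  "hderl" -> "mijwq" -> "mijw" -> "mijw" -> "uqre" -> "u" -> "U"
  "hhzkbvdrqhl" -> "mmepgaiwvmq" -> "mmep" -> "mep" -> "umx" -> "u" -> "U"
  "qnfxnvntrx" -> "vskcsasywc" -> "vskc" -> "vskc" -> "dask" -> "d" -> "D"
  "xprbemmvo" -> "cuwgjrrat" -> "cuwg" -> "cuwg" -> "kceo" -> "k" -> "K"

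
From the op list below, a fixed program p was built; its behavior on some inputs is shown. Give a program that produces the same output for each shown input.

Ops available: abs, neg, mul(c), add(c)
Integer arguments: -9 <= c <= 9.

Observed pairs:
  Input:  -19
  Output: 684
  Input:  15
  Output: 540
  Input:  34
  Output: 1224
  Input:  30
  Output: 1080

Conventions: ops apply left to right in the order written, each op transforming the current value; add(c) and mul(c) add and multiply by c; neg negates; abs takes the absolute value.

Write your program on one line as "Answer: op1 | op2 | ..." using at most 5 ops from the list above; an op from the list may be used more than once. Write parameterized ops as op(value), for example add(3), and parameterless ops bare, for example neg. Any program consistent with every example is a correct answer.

neg | mul(4) | mul(-9) | neg | abs

Check, running the answer program on each example:
  -19 -> 19 -> 76 -> -684 -> 684 -> 684
  15 -> -15 -> -60 -> 540 -> -540 -> 540
  34 -> -34 -> -136 -> 1224 -> -1224 -> 1224
  30 -> -30 -> -120 -> 1080 -> -1080 -> 1080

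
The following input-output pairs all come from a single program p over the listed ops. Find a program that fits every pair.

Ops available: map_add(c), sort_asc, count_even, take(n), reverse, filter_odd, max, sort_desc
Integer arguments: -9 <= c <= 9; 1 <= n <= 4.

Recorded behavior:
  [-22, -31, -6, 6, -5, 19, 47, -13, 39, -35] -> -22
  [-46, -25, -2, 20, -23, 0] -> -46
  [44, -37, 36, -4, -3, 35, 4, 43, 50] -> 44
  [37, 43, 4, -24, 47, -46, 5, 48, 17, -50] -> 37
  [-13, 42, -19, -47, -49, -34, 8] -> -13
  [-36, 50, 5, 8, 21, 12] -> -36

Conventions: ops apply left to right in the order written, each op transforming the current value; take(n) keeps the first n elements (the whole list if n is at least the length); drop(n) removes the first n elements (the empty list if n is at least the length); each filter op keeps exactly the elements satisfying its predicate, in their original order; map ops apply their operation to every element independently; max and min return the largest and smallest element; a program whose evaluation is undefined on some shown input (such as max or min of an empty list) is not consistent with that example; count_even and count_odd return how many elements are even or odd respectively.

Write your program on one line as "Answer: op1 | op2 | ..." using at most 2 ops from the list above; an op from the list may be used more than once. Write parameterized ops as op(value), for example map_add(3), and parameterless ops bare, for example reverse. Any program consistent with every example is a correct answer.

take(1) | max

Check, running the answer program on each example:
  [-22, -31, -6, 6, -5, 19, 47, -13, 39, -35] -> [-22] -> -22
  [-46, -25, -2, 20, -23, 0] -> [-46] -> -46
  [44, -37, 36, -4, -3, 35, 4, 43, 50] -> [44] -> 44
  [37, 43, 4, -24, 47, -46, 5, 48, 17, -50] -> [37] -> 37
  [-13, 42, -19, -47, -49, -34, 8] -> [-13] -> -13
  [-36, 50, 5, 8, 21, 12] -> [-36] -> -36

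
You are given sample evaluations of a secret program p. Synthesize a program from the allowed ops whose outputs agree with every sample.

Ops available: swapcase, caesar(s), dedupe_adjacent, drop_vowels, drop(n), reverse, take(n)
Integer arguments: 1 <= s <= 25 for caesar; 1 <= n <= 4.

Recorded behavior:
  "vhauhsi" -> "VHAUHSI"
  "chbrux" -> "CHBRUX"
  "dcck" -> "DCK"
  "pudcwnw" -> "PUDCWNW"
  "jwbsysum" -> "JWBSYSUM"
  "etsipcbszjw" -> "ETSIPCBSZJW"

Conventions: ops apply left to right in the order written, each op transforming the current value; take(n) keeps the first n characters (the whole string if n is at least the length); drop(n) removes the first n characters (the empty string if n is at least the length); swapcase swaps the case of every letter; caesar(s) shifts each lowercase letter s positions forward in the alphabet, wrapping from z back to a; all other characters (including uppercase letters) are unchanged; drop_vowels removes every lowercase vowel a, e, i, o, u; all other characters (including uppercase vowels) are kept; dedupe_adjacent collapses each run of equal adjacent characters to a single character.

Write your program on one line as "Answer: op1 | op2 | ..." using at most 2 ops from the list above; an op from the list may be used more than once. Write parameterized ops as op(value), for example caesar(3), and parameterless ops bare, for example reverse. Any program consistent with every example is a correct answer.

swapcase | dedupe_adjacent

Check, running the answer program on each example:
  "vhauhsi" -> "VHAUHSI" -> "VHAUHSI"
  "chbrux" -> "CHBRUX" -> "CHBRUX"
  "dcck" -> "DCCK" -> "DCK"
  "pudcwnw" -> "PUDCWNW" -> "PUDCWNW"
  "jwbsysum" -> "JWBSYSUM" -> "JWBSYSUM"
  "etsipcbszjw" -> "ETSIPCBSZJW" -> "ETSIPCBSZJW"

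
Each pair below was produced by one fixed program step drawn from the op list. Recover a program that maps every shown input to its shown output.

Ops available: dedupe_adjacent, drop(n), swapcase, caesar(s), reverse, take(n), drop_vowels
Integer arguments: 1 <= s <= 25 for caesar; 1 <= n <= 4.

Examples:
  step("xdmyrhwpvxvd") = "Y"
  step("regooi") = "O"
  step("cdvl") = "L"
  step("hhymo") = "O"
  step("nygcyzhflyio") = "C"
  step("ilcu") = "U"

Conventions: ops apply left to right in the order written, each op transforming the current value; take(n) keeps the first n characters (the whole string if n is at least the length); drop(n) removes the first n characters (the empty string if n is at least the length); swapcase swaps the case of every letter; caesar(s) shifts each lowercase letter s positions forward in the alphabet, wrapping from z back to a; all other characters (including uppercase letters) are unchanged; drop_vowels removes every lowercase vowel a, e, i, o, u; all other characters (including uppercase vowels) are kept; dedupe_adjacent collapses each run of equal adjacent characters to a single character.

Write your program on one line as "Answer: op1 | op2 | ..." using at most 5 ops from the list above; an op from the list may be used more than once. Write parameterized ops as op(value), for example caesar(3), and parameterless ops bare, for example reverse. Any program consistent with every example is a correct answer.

dedupe_adjacent | drop(3) | take(1) | swapcase

Check, running the answer program on each example:
  "xdmyrhwpvxvd" -> "xdmyrhwpvxvd" -> "yrhwpvxvd" -> "y" -> "Y"
  "regooi" -> "regoi" -> "oi" -> "o" -> "O"
  "cdvl" -> "cdvl" -> "l" -> "l" -> "L"
  "hhymo" -> "hymo" -> "o" -> "o" -> "O"
  "nygcyzhflyio" -> "nygcyzhflyio" -> "cyzhflyio" -> "c" -> "C"
  "ilcu" -> "ilcu" -> "u" -> "u" -> "U"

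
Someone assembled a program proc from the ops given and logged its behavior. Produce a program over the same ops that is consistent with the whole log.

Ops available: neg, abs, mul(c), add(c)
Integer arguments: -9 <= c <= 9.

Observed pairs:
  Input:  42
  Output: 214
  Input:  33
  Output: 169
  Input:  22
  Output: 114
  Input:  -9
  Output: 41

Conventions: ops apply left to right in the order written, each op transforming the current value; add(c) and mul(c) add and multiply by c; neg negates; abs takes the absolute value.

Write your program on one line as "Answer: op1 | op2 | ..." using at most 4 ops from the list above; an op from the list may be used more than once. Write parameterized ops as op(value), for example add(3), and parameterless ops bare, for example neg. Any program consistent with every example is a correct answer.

mul(5) | add(4) | abs

Check, running the answer program on each example:
  42 -> 210 -> 214 -> 214
  33 -> 165 -> 169 -> 169
  22 -> 110 -> 114 -> 114
  -9 -> -45 -> -41 -> 41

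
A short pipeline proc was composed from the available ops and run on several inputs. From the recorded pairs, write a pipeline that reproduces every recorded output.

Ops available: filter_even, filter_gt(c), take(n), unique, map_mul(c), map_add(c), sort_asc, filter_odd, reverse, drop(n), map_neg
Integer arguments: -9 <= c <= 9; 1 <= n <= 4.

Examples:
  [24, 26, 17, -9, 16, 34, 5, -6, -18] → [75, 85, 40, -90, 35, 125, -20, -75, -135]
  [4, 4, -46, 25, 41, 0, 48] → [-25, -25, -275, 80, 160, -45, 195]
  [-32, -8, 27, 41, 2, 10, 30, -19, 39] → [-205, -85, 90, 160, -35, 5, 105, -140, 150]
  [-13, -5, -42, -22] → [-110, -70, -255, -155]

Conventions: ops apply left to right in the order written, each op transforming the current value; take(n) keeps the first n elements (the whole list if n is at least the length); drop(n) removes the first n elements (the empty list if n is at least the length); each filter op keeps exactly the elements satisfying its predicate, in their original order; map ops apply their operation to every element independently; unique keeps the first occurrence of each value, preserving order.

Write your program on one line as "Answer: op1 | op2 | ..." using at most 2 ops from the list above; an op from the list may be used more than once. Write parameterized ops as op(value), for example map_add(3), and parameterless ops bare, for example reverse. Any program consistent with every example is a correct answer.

map_add(-9) | map_mul(5)

Check, running the answer program on each example:
  [24, 26, 17, -9, 16, 34, 5, -6, -18] -> [15, 17, 8, -18, 7, 25, -4, -15, -27] -> [75, 85, 40, -90, 35, 125, -20, -75, -135]
  [4, 4, -46, 25, 41, 0, 48] -> [-5, -5, -55, 16, 32, -9, 39] -> [-25, -25, -275, 80, 160, -45, 195]
  [-32, -8, 27, 41, 2, 10, 30, -19, 39] -> [-41, -17, 18, 32, -7, 1, 21, -28, 30] -> [-205, -85, 90, 160, -35, 5, 105, -140, 150]
  [-13, -5, -42, -22] -> [-22, -14, -51, -31] -> [-110, -70, -255, -155]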